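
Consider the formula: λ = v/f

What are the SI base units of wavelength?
Units of each symbol in λ = v/f:
  v (wave speed): m/s
  f (frequency): 1/s  → in the denominator, contributes s

Multiplying the contributions: [m/s] · [s]
Adding exponents of each base unit: m: 1
SI base units of wavelength: m

Answer: m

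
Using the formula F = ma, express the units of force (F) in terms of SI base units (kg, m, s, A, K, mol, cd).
Units of each symbol in F = ma:
  m (mass): kg
  a (acceleration): m/s²

Multiplying the contributions: [kg] · [m/s²]
Adding exponents of each base unit: kg: 1, m: 1, s: -2
SI base units of force: kg·m/s²

Answer: kg·m/s²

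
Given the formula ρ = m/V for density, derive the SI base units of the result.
Units of each symbol in ρ = m/V:
  m (mass): kg
  V (volume): m³  → in the denominator, contributes 1/m³

Multiplying the contributions: [kg] · [1/m³]
Adding exponents of each base unit: kg: 1, m: -3
SI base units of density: kg/m³

Answer: kg/m³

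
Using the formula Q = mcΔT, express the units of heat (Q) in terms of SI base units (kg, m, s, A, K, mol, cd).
Units of each symbol in Q = mcΔT:
  m (mass): kg
  c (specific heat capacity, in J/(kg·K)): m²/(s²·K)
  ΔT (temperature change): K

Multiplying the contributions: [kg] · [m²/(s²·K)] · [K]
Adding exponents of each base unit: kg: 1, m: 2, s: -2
SI base units of heat: kg·m²/s²

Answer: kg·m²/s²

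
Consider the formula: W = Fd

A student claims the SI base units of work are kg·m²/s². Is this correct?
Units of each symbol in W = Fd:
  F (force): kg·m/s²
  d (displacement): m

Multiplying the contributions: [kg·m/s²] · [m]
Adding exponents of each base unit: kg: 1, m: 2, s: -2
SI base units of work: kg·m²/s²

The claimed units kg·m²/s² match the derived units, so the claim is correct.

Answer: Yes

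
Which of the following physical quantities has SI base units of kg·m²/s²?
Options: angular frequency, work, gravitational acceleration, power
Checking the SI base units of each option:
  angular frequency (ω = 2πf): 1/s  ✗
  work (W = Fd): kg·m²/s²  ✓ matches
  gravitational acceleration (g = GM/r²): m/s²  ✗
  power (P = W/t): kg·m²/s³  ✗

Only work has units kg·m²/s².

Answer: work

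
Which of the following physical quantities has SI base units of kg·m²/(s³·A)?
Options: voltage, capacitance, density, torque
Checking the SI base units of each option:
  voltage (V = IR): kg·m²/(s³·A)  ✓ matches
  capacitance (C = Q/V): s⁴·A²/(kg·m²)  ✗
  density (ρ = m/V): kg/m³  ✗
  torque (τ = Fr): kg·m²/s²  ✗

Only voltage has units kg·m²/(s³·A).

Answer: voltage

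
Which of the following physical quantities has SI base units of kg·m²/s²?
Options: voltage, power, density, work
Checking the SI base units of each option:
  voltage (V = IR): kg·m²/(s³·A)  ✗
  power (P = W/t): kg·m²/s³  ✗
  density (ρ = m/V): kg/m³  ✗
  work (W = Fd): kg·m²/s²  ✓ matches

Only work has units kg·m²/s².

Answer: work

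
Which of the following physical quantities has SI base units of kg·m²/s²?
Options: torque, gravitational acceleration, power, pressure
Checking the SI base units of each option:
  torque (τ = Fr): kg·m²/s²  ✓ matches
  gravitational acceleration (g = GM/r²): m/s²  ✗
  power (P = W/t): kg·m²/s³  ✗
  pressure (P = F/A): kg/(m·s²)  ✗

Only torque has units kg·m²/s².

Answer: torque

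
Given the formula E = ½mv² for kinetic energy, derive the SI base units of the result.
Units of each symbol in E = ½mv²:
  m (mass): kg
  v (speed): m/s  → to the power 2, contributes m²/s²
  The factor ½ is dimensionless.

Multiplying the contributions: [kg] · [m²/s²]
Adding exponents of each base unit: kg: 1, m: 2, s: -2
SI base units of kinetic energy: kg·m²/s²

Answer: kg·m²/s²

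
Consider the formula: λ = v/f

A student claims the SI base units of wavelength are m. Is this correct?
Units of each symbol in λ = v/f:
  v (wave speed): m/s
  f (frequency): 1/s  → in the denominator, contributes s

Multiplying the contributions: [m/s] · [s]
Adding exponents of each base unit: m: 1
SI base units of wavelength: m

The claimed units m match the derived units, so the claim is correct.

Answer: Yes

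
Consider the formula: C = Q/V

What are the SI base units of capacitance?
Units of each symbol in C = Q/V:
  Q (charge, in coulombs): s·A
  V (voltage, in volts): kg·m²/(s³·A)  → in the denominator, contributes s³·A/(kg·m²)

Multiplying the contributions: [s·A] · [s³·A/(kg·m²)]
Adding exponents of each base unit: kg: -1, m: -2, s: 4, A: 2
SI base units of capacitance: s⁴·A²/(kg·m²)

Answer: s⁴·A²/(kg·m²)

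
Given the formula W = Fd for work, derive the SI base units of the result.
Units of each symbol in W = Fd:
  F (force): kg·m/s²
  d (displacement): m

Multiplying the contributions: [kg·m/s²] · [m]
Adding exponents of each base unit: kg: 1, m: 2, s: -2
SI base units of work: kg·m²/s²

Answer: kg·m²/s²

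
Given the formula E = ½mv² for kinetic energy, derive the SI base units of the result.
Units of each symbol in E = ½mv²:
  m (mass): kg
  v (speed): m/s  → to the power 2, contributes m²/s²
  The factor ½ is dimensionless.

Multiplying the contributions: [kg] · [m²/s²]
Adding exponents of each base unit: kg: 1, m: 2, s: -2
SI base units of kinetic energy: kg·m²/s²

Answer: kg·m²/s²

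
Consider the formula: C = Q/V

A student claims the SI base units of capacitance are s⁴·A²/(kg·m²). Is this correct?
Units of each symbol in C = Q/V:
  Q (charge, in coulombs): s·A
  V (voltage, in volts): kg·m²/(s³·A)  → in the denominator, contributes s³·A/(kg·m²)

Multiplying the contributions: [s·A] · [s³·A/(kg·m²)]
Adding exponents of each base unit: kg: -1, m: -2, s: 4, A: 2
SI base units of capacitance: s⁴·A²/(kg·m²)

The claimed units s⁴·A²/(kg·m²) match the derived units, so the claim is correct.

Answer: Yes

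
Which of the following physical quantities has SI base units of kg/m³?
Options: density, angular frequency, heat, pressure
Checking the SI base units of each option:
  density (ρ = m/V): kg/m³  ✓ matches
  angular frequency (ω = 2πf): 1/s  ✗
  heat (Q = mcΔT): kg·m²/s²  ✗
  pressure (P = F/A): kg/(m·s²)  ✗

Only density has units kg/m³.

Answer: density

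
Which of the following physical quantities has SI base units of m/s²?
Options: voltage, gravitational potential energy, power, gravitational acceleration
Checking the SI base units of each option:
  voltage (V = IR): kg·m²/(s³·A)  ✗
  gravitational potential energy (U = -GMm/r): kg·m²/s²  ✗
  power (P = W/t): kg·m²/s³  ✗
  gravitational acceleration (g = GM/r²): m/s²  ✓ matches

Only gravitational acceleration has units m/s².

Answer: gravitational acceleration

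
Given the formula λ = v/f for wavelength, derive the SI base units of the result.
Units of each symbol in λ = v/f:
  v (wave speed): m/s
  f (frequency): 1/s  → in the denominator, contributes s

Multiplying the contributions: [m/s] · [s]
Adding exponents of each base unit: m: 1
SI base units of wavelength: m

Answer: m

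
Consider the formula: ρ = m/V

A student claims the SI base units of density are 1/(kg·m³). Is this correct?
Units of each symbol in ρ = m/V:
  m (mass): kg
  V (volume): m³  → in the denominator, contributes 1/m³

Multiplying the contributions: [kg] · [1/m³]
Adding exponents of each base unit: kg: 1, m: -3
SI base units of density: kg/m³

The claimed units 1/(kg·m³) (exponents kg: -1, m: -3) do not match the derived units kg/m³ (exponents kg: 1, m: -3), so the claim is incorrect.

Answer: No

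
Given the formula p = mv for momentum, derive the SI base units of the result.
Units of each symbol in p = mv:
  m (mass): kg
  v (velocity): m/s

Multiplying the contributions: [kg] · [m/s]
Adding exponents of each base unit: kg: 1, m: 1, s: -1
SI base units of momentum: kg·m/s

Answer: kg·m/s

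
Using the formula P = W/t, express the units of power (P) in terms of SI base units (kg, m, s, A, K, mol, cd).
Units of each symbol in P = W/t:
  W (work): kg·m²/s²
  t (time): s  → in the denominator, contributes 1/s

Multiplying the contributions: [kg·m²/s²] · [1/s]
Adding exponents of each base unit: kg: 1, m: 2, s: -3
SI base units of power: kg·m²/s³

Answer: kg·m²/s³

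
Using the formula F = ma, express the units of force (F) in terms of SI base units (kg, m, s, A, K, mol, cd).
Units of each symbol in F = ma:
  m (mass): kg
  a (acceleration): m/s²

Multiplying the contributions: [kg] · [m/s²]
Adding exponents of each base unit: kg: 1, m: 1, s: -2
SI base units of force: kg·m/s²

Answer: kg·m/s²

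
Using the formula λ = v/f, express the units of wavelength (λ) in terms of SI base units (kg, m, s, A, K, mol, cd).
Units of each symbol in λ = v/f:
  v (wave speed): m/s
  f (frequency): 1/s  → in the denominator, contributes s

Multiplying the contributions: [m/s] · [s]
Adding exponents of each base unit: m: 1
SI base units of wavelength: m

Answer: m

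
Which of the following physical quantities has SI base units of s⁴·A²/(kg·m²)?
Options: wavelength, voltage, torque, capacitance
Checking the SI base units of each option:
  wavelength (λ = v/f): m  ✗
  voltage (V = IR): kg·m²/(s³·A)  ✗
  torque (τ = Fr): kg·m²/s²  ✗
  capacitance (C = Q/V): s⁴·A²/(kg·m²)  ✓ matches

Only capacitance has units s⁴·A²/(kg·m²).

Answer: capacitance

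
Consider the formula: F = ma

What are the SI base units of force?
Units of each symbol in F = ma:
  m (mass): kg
  a (acceleration): m/s²

Multiplying the contributions: [kg] · [m/s²]
Adding exponents of each base unit: kg: 1, m: 1, s: -2
SI base units of force: kg·m/s²

Answer: kg·m/s²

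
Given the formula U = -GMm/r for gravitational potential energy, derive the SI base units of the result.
Units of each symbol in U = -GMm/r:
  G (gravitational constant): m³/(kg·s²)
  M (mass): kg
  m (mass): kg
  r (distance): m  → in the denominator, contributes 1/m
  The minus sign does not affect the units.

Multiplying the contributions: [m³/(kg·s²)] · [kg] · [kg] · [1/m]
Adding exponents of each base unit: kg: 1, m: 2, s: -2
SI base units of gravitational potential energy: kg·m²/s²

Answer: kg·m²/s²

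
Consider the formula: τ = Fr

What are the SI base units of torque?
Units of each symbol in τ = Fr:
  F (force): kg·m/s²
  r (lever arm): m

Multiplying the contributions: [kg·m/s²] · [m]
Adding exponents of each base unit: kg: 1, m: 2, s: -2
SI base units of torque: kg·m²/s²

Answer: kg·m²/s²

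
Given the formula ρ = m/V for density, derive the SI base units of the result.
Units of each symbol in ρ = m/V:
  m (mass): kg
  V (volume): m³  → in the denominator, contributes 1/m³

Multiplying the contributions: [kg] · [1/m³]
Adding exponents of each base unit: kg: 1, m: -3
SI base units of density: kg/m³

Answer: kg/m³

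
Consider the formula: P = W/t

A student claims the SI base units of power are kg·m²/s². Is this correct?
Units of each symbol in P = W/t:
  W (work): kg·m²/s²
  t (time): s  → in the denominator, contributes 1/s

Multiplying the contributions: [kg·m²/s²] · [1/s]
Adding exponents of each base unit: kg: 1, m: 2, s: -3
SI base units of power: kg·m²/s³

The claimed units kg·m²/s² (exponents kg: 1, m: 2, s: -2) do not match the derived units kg·m²/s³ (exponents kg: 1, m: 2, s: -3), so the claim is incorrect.

Answer: No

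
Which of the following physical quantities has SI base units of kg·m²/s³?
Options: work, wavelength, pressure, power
Checking the SI base units of each option:
  work (W = Fd): kg·m²/s²  ✗
  wavelength (λ = v/f): m  ✗
  pressure (P = F/A): kg/(m·s²)  ✗
  power (P = W/t): kg·m²/s³  ✓ matches

Only power has units kg·m²/s³.

Answer: power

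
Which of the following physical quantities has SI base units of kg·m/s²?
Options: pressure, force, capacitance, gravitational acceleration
Checking the SI base units of each option:
  pressure (P = F/A): kg/(m·s²)  ✗
  force (F = ma): kg·m/s²  ✓ matches
  capacitance (C = Q/V): s⁴·A²/(kg·m²)  ✗
  gravitational acceleration (g = GM/r²): m/s²  ✗

Only force has units kg·m/s².

Answer: force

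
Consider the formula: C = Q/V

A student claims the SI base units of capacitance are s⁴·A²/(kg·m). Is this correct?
Units of each symbol in C = Q/V:
  Q (charge, in coulombs): s·A
  V (voltage, in volts): kg·m²/(s³·A)  → in the denominator, contributes s³·A/(kg·m²)

Multiplying the contributions: [s·A] · [s³·A/(kg·m²)]
Adding exponents of each base unit: kg: -1, m: -2, s: 4, A: 2
SI base units of capacitance: s⁴·A²/(kg·m²)

The claimed units s⁴·A²/(kg·m) (exponents kg: -1, m: -1, s: 4, A: 2) do not match the derived units s⁴·A²/(kg·m²) (exponents kg: -1, m: -2, s: 4, A: 2), so the claim is incorrect.

Answer: No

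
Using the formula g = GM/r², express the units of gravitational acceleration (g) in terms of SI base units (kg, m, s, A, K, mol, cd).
Units of each symbol in g = GM/r²:
  G (gravitational constant): m³/(kg·s²)
  M (mass): kg
  r (distance): m  → to the power 2 in the denominator, contributes 1/m²

Multiplying the contributions: [m³/(kg·s²)] · [kg] · [1/m²]
Adding exponents of each base unit: m: 1, s: -2
SI base units of gravitational acceleration: m/s²

Answer: m/s²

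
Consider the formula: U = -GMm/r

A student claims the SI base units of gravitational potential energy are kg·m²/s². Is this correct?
Units of each symbol in U = -GMm/r:
  G (gravitational constant): m³/(kg·s²)
  M (mass): kg
  m (mass): kg
  r (distance): m  → in the denominator, contributes 1/m
  The minus sign does not affect the units.

Multiplying the contributions: [m³/(kg·s²)] · [kg] · [kg] · [1/m]
Adding exponents of each base unit: kg: 1, m: 2, s: -2
SI base units of gravitational potential energy: kg·m²/s²

The claimed units kg·m²/s² match the derived units, so the claim is correct.

Answer: Yes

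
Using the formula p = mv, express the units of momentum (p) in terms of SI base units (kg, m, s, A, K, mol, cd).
Units of each symbol in p = mv:
  m (mass): kg
  v (velocity): m/s

Multiplying the contributions: [kg] · [m/s]
Adding exponents of each base unit: kg: 1, m: 1, s: -1
SI base units of momentum: kg·m/s

Answer: kg·m/s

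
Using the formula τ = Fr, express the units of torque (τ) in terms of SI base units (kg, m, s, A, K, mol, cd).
Units of each symbol in τ = Fr:
  F (force): kg·m/s²
  r (lever arm): m

Multiplying the contributions: [kg·m/s²] · [m]
Adding exponents of each base unit: kg: 1, m: 2, s: -2
SI base units of torque: kg·m²/s²

Answer: kg·m²/s²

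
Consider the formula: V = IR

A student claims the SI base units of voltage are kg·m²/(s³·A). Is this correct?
Units of each symbol in V = IR:
  I (current): A
  R (resistance, in ohms): kg·m²/(s³·A²)

Multiplying the contributions: [A] · [kg·m²/(s³·A²)]
Adding exponents of each base unit: kg: 1, m: 2, s: -3, A: -1
SI base units of voltage: kg·m²/(s³·A)

The claimed units kg·m²/(s³·A) match the derived units, so the claim is correct.

Answer: Yes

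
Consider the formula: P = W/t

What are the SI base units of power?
Units of each symbol in P = W/t:
  W (work): kg·m²/s²
  t (time): s  → in the denominator, contributes 1/s

Multiplying the contributions: [kg·m²/s²] · [1/s]
Adding exponents of each base unit: kg: 1, m: 2, s: -3
SI base units of power: kg·m²/s³

Answer: kg·m²/s³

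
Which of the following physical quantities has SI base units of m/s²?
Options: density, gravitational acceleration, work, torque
Checking the SI base units of each option:
  density (ρ = m/V): kg/m³  ✗
  gravitational acceleration (g = GM/r²): m/s²  ✓ matches
  work (W = Fd): kg·m²/s²  ✗
  torque (τ = Fr): kg·m²/s²  ✗

Only gravitational acceleration has units m/s².

Answer: gravitational acceleration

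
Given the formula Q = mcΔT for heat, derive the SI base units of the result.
Units of each symbol in Q = mcΔT:
  m (mass): kg
  c (specific heat capacity, in J/(kg·K)): m²/(s²·K)
  ΔT (temperature change): K

Multiplying the contributions: [kg] · [m²/(s²·K)] · [K]
Adding exponents of each base unit: kg: 1, m: 2, s: -2
SI base units of heat: kg·m²/s²

Answer: kg·m²/s²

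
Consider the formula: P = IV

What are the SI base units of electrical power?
Units of each symbol in P = IV:
  I (current): A
  V (voltage, in volts): kg·m²/(s³·A)

Multiplying the contributions: [A] · [kg·m²/(s³·A)]
Adding exponents of each base unit: kg: 1, m: 2, s: -3
SI base units of electrical power: kg·m²/s³

Answer: kg·m²/s³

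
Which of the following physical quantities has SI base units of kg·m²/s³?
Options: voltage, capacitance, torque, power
Checking the SI base units of each option:
  voltage (V = IR): kg·m²/(s³·A)  ✗
  capacitance (C = Q/V): s⁴·A²/(kg·m²)  ✗
  torque (τ = Fr): kg·m²/s²  ✗
  power (P = W/t): kg·m²/s³  ✓ matches

Only power has units kg·m²/s³.

Answer: power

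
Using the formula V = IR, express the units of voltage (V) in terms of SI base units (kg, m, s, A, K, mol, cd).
Units of each symbol in V = IR:
  I (current): A
  R (resistance, in ohms): kg·m²/(s³·A²)

Multiplying the contributions: [A] · [kg·m²/(s³·A²)]
Adding exponents of each base unit: kg: 1, m: 2, s: -3, A: -1
SI base units of voltage: kg·m²/(s³·A)

Answer: kg·m²/(s³·A)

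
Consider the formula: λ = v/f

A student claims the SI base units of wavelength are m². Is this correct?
Units of each symbol in λ = v/f:
  v (wave speed): m/s
  f (frequency): 1/s  → in the denominator, contributes s

Multiplying the contributions: [m/s] · [s]
Adding exponents of each base unit: m: 1
SI base units of wavelength: m

The claimed units m² (exponents m: 2) do not match the derived units m (exponents m: 1), so the claim is incorrect.

Answer: No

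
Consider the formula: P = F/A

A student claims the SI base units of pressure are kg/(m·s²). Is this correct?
Units of each symbol in P = F/A:
  F (force): kg·m/s²
  A (area): m²  → in the denominator, contributes 1/m²

Multiplying the contributions: [kg·m/s²] · [1/m²]
Adding exponents of each base unit: kg: 1, m: -1, s: -2
SI base units of pressure: kg/(m·s²)

The claimed units kg/(m·s²) match the derived units, so the claim is correct.

Answer: Yes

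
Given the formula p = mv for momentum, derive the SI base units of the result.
Units of each symbol in p = mv:
  m (mass): kg
  v (velocity): m/s

Multiplying the contributions: [kg] · [m/s]
Adding exponents of each base unit: kg: 1, m: 1, s: -1
SI base units of momentum: kg·m/s

Answer: kg·m/s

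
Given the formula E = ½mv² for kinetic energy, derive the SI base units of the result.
Units of each symbol in E = ½mv²:
  m (mass): kg
  v (speed): m/s  → to the power 2, contributes m²/s²
  The factor ½ is dimensionless.

Multiplying the contributions: [kg] · [m²/s²]
Adding exponents of each base unit: kg: 1, m: 2, s: -2
SI base units of kinetic energy: kg·m²/s²

Answer: kg·m²/s²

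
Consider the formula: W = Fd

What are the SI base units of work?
Units of each symbol in W = Fd:
  F (force): kg·m/s²
  d (displacement): m

Multiplying the contributions: [kg·m/s²] · [m]
Adding exponents of each base unit: kg: 1, m: 2, s: -2
SI base units of work: kg·m²/s²

Answer: kg·m²/s²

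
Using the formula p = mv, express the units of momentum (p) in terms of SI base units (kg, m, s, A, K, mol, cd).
Units of each symbol in p = mv:
  m (mass): kg
  v (velocity): m/s

Multiplying the contributions: [kg] · [m/s]
Adding exponents of each base unit: kg: 1, m: 1, s: -1
SI base units of momentum: kg·m/s

Answer: kg·m/s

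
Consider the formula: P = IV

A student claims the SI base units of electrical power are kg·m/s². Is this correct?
Units of each symbol in P = IV:
  I (current): A
  V (voltage, in volts): kg·m²/(s³·A)

Multiplying the contributions: [A] · [kg·m²/(s³·A)]
Adding exponents of each base unit: kg: 1, m: 2, s: -3
SI base units of electrical power: kg·m²/s³

The claimed units kg·m/s² (exponents kg: 1, m: 1, s: -2) do not match the derived units kg·m²/s³ (exponents kg: 1, m: 2, s: -3), so the claim is incorrect.

Answer: No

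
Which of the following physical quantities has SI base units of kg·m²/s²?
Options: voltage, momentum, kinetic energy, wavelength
Checking the SI base units of each option:
  voltage (V = IR): kg·m²/(s³·A)  ✗
  momentum (p = mv): kg·m/s  ✗
  kinetic energy (E = ½mv²): kg·m²/s²  ✓ matches
  wavelength (λ = v/f): m  ✗

Only kinetic energy has units kg·m²/s².

Answer: kinetic energy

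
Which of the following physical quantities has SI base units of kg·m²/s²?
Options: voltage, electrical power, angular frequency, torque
Checking the SI base units of each option:
  voltage (V = IR): kg·m²/(s³·A)  ✗
  electrical power (P = IV): kg·m²/s³  ✗
  angular frequency (ω = 2πf): 1/s  ✗
  torque (τ = Fr): kg·m²/s²  ✓ matches

Only torque has units kg·m²/s².

Answer: torque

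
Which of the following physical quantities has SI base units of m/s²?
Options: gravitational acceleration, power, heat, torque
Checking the SI base units of each option:
  gravitational acceleration (g = GM/r²): m/s²  ✓ matches
  power (P = W/t): kg·m²/s³  ✗
  heat (Q = mcΔT): kg·m²/s²  ✗
  torque (τ = Fr): kg·m²/s²  ✗

Only gravitational acceleration has units m/s².

Answer: gravitational acceleration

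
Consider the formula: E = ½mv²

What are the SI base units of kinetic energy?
Units of each symbol in E = ½mv²:
  m (mass): kg
  v (speed): m/s  → to the power 2, contributes m²/s²
  The factor ½ is dimensionless.

Multiplying the contributions: [kg] · [m²/s²]
Adding exponents of each base unit: kg: 1, m: 2, s: -2
SI base units of kinetic energy: kg·m²/s²

Answer: kg·m²/s²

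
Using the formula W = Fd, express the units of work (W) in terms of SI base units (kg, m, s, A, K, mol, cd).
Units of each symbol in W = Fd:
  F (force): kg·m/s²
  d (displacement): m

Multiplying the contributions: [kg·m/s²] · [m]
Adding exponents of each base unit: kg: 1, m: 2, s: -2
SI base units of work: kg·m²/s²

Answer: kg·m²/s²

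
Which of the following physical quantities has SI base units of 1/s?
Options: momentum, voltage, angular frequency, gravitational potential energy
Checking the SI base units of each option:
  momentum (p = mv): kg·m/s  ✗
  voltage (V = IR): kg·m²/(s³·A)  ✗
  angular frequency (ω = 2πf): 1/s  ✓ matches
  gravitational potential energy (U = -GMm/r): kg·m²/s²  ✗

Only angular frequency has units 1/s.

Answer: angular frequency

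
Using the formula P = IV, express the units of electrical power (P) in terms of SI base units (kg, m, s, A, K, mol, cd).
Units of each symbol in P = IV:
  I (current): A
  V (voltage, in volts): kg·m²/(s³·A)

Multiplying the contributions: [A] · [kg·m²/(s³·A)]
Adding exponents of each base unit: kg: 1, m: 2, s: -3
SI base units of electrical power: kg·m²/s³

Answer: kg·m²/s³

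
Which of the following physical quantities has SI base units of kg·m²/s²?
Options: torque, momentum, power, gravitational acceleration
Checking the SI base units of each option:
  torque (τ = Fr): kg·m²/s²  ✓ matches
  momentum (p = mv): kg·m/s  ✗
  power (P = W/t): kg·m²/s³  ✗
  gravitational acceleration (g = GM/r²): m/s²  ✗

Only torque has units kg·m²/s².

Answer: torque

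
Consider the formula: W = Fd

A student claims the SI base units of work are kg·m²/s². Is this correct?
Units of each symbol in W = Fd:
  F (force): kg·m/s²
  d (displacement): m

Multiplying the contributions: [kg·m/s²] · [m]
Adding exponents of each base unit: kg: 1, m: 2, s: -2
SI base units of work: kg·m²/s²

The claimed units kg·m²/s² match the derived units, so the claim is correct.

Answer: Yes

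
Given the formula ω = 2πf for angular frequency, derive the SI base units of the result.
Units of each symbol in ω = 2πf:
  f (frequency): 1/s
  The factor 2π is dimensionless.

Multiplying the contributions: [1/s]
Adding exponents of each base unit: s: -1
SI base units of angular frequency: 1/s

Answer: 1/s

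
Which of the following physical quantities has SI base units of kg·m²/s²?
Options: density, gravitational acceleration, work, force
Checking the SI base units of each option:
  density (ρ = m/V): kg/m³  ✗
  gravitational acceleration (g = GM/r²): m/s²  ✗
  work (W = Fd): kg·m²/s²  ✓ matches
  force (F = ma): kg·m/s²  ✗

Only work has units kg·m²/s².

Answer: work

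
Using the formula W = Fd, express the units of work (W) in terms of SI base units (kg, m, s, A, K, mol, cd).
Units of each symbol in W = Fd:
  F (force): kg·m/s²
  d (displacement): m

Multiplying the contributions: [kg·m/s²] · [m]
Adding exponents of each base unit: kg: 1, m: 2, s: -2
SI base units of work: kg·m²/s²

Answer: kg·m²/s²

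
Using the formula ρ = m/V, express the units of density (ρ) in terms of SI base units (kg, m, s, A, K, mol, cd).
Units of each symbol in ρ = m/V:
  m (mass): kg
  V (volume): m³  → in the denominator, contributes 1/m³

Multiplying the contributions: [kg] · [1/m³]
Adding exponents of each base unit: kg: 1, m: -3
SI base units of density: kg/m³

Answer: kg/m³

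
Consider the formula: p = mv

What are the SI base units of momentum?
Units of each symbol in p = mv:
  m (mass): kg
  v (velocity): m/s

Multiplying the contributions: [kg] · [m/s]
Adding exponents of each base unit: kg: 1, m: 1, s: -1
SI base units of momentum: kg·m/s

Answer: kg·m/s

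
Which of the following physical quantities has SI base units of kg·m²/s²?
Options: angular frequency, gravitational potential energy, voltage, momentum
Checking the SI base units of each option:
  angular frequency (ω = 2πf): 1/s  ✗
  gravitational potential energy (U = -GMm/r): kg·m²/s²  ✓ matches
  voltage (V = IR): kg·m²/(s³·A)  ✗
  momentum (p = mv): kg·m/s  ✗

Only gravitational potential energy has units kg·m²/s².

Answer: gravitational potential energy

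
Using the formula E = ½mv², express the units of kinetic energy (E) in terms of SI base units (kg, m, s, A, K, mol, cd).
Units of each symbol in E = ½mv²:
  m (mass): kg
  v (speed): m/s  → to the power 2, contributes m²/s²
  The factor ½ is dimensionless.

Multiplying the contributions: [kg] · [m²/s²]
Adding exponents of each base unit: kg: 1, m: 2, s: -2
SI base units of kinetic energy: kg·m²/s²

Answer: kg·m²/s²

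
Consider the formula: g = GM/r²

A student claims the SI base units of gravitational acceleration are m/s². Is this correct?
Units of each symbol in g = GM/r²:
  G (gravitational constant): m³/(kg·s²)
  M (mass): kg
  r (distance): m  → to the power 2 in the denominator, contributes 1/m²

Multiplying the contributions: [m³/(kg·s²)] · [kg] · [1/m²]
Adding exponents of each base unit: m: 1, s: -2
SI base units of gravitational acceleration: m/s²

The claimed units m/s² match the derived units, so the claim is correct.

Answer: Yes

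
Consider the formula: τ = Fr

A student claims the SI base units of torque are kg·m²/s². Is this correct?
Units of each symbol in τ = Fr:
  F (force): kg·m/s²
  r (lever arm): m

Multiplying the contributions: [kg·m/s²] · [m]
Adding exponents of each base unit: kg: 1, m: 2, s: -2
SI base units of torque: kg·m²/s²

The claimed units kg·m²/s² match the derived units, so the claim is correct.

Answer: Yes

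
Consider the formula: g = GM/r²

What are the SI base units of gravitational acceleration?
Units of each symbol in g = GM/r²:
  G (gravitational constant): m³/(kg·s²)
  M (mass): kg
  r (distance): m  → to the power 2 in the denominator, contributes 1/m²

Multiplying the contributions: [m³/(kg·s²)] · [kg] · [1/m²]
Adding exponents of each base unit: m: 1, s: -2
SI base units of gravitational acceleration: m/s²

Answer: m/s²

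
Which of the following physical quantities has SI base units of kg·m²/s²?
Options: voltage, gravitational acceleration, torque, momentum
Checking the SI base units of each option:
  voltage (V = IR): kg·m²/(s³·A)  ✗
  gravitational acceleration (g = GM/r²): m/s²  ✗
  torque (τ = Fr): kg·m²/s²  ✓ matches
  momentum (p = mv): kg·m/s  ✗

Only torque has units kg·m²/s².

Answer: torque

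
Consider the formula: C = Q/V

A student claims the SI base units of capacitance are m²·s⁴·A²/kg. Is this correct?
Units of each symbol in C = Q/V:
  Q (charge, in coulombs): s·A
  V (voltage, in volts): kg·m²/(s³·A)  → in the denominator, contributes s³·A/(kg·m²)

Multiplying the contributions: [s·A] · [s³·A/(kg·m²)]
Adding exponents of each base unit: kg: -1, m: -2, s: 4, A: 2
SI base units of capacitance: s⁴·A²/(kg·m²)

The claimed units m²·s⁴·A²/kg (exponents kg: -1, m: 2, s: 4, A: 2) do not match the derived units s⁴·A²/(kg·m²) (exponents kg: -1, m: -2, s: 4, A: 2), so the claim is incorrect.

Answer: No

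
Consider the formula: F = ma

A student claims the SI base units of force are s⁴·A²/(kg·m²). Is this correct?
Units of each symbol in F = ma:
  m (mass): kg
  a (acceleration): m/s²

Multiplying the contributions: [kg] · [m/s²]
Adding exponents of each base unit: kg: 1, m: 1, s: -2
SI base units of force: kg·m/s²

The claimed units s⁴·A²/(kg·m²) (exponents kg: -1, m: -2, s: 4, A: 2) do not match the derived units kg·m/s² (exponents kg: 1, m: 1, s: -2), so the claim is incorrect.

Answer: No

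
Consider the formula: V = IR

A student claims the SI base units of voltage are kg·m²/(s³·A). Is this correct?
Units of each symbol in V = IR:
  I (current): A
  R (resistance, in ohms): kg·m²/(s³·A²)

Multiplying the contributions: [A] · [kg·m²/(s³·A²)]
Adding exponents of each base unit: kg: 1, m: 2, s: -3, A: -1
SI base units of voltage: kg·m²/(s³·A)

The claimed units kg·m²/(s³·A) match the derived units, so the claim is correct.

Answer: Yes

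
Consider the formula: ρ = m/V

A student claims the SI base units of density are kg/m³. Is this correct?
Units of each symbol in ρ = m/V:
  m (mass): kg
  V (volume): m³  → in the denominator, contributes 1/m³

Multiplying the contributions: [kg] · [1/m³]
Adding exponents of each base unit: kg: 1, m: -3
SI base units of density: kg/m³

The claimed units kg/m³ match the derived units, so the claim is correct.

Answer: Yes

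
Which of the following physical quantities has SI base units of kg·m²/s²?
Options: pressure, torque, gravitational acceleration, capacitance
Checking the SI base units of each option:
  pressure (P = F/A): kg/(m·s²)  ✗
  torque (τ = Fr): kg·m²/s²  ✓ matches
  gravitational acceleration (g = GM/r²): m/s²  ✗
  capacitance (C = Q/V): s⁴·A²/(kg·m²)  ✗

Only torque has units kg·m²/s².

Answer: torque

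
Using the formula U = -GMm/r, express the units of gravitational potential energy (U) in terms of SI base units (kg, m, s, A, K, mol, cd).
Units of each symbol in U = -GMm/r:
  G (gravitational constant): m³/(kg·s²)
  M (mass): kg
  m (mass): kg
  r (distance): m  → in the denominator, contributes 1/m
  The minus sign does not affect the units.

Multiplying the contributions: [m³/(kg·s²)] · [kg] · [kg] · [1/m]
Adding exponents of each base unit: kg: 1, m: 2, s: -2
SI base units of gravitational potential energy: kg·m²/s²

Answer: kg·m²/s²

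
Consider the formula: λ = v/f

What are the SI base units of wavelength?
Units of each symbol in λ = v/f:
  v (wave speed): m/s
  f (frequency): 1/s  → in the denominator, contributes s

Multiplying the contributions: [m/s] · [s]
Adding exponents of each base unit: m: 1
SI base units of wavelength: m

Answer: m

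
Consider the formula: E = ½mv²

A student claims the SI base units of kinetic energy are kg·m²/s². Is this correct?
Units of each symbol in E = ½mv²:
  m (mass): kg
  v (speed): m/s  → to the power 2, contributes m²/s²
  The factor ½ is dimensionless.

Multiplying the contributions: [kg] · [m²/s²]
Adding exponents of each base unit: kg: 1, m: 2, s: -2
SI base units of kinetic energy: kg·m²/s²

The claimed units kg·m²/s² match the derived units, so the claim is correct.

Answer: Yes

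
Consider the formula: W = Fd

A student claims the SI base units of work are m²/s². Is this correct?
Units of each symbol in W = Fd:
  F (force): kg·m/s²
  d (displacement): m

Multiplying the contributions: [kg·m/s²] · [m]
Adding exponents of each base unit: kg: 1, m: 2, s: -2
SI base units of work: kg·m²/s²

The claimed units m²/s² (exponents m: 2, s: -2) do not match the derived units kg·m²/s² (exponents kg: 1, m: 2, s: -2), so the claim is incorrect.

Answer: No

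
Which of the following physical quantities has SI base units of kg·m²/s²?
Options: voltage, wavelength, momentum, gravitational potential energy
Checking the SI base units of each option:
  voltage (V = IR): kg·m²/(s³·A)  ✗
  wavelength (λ = v/f): m  ✗
  momentum (p = mv): kg·m/s  ✗
  gravitational potential energy (U = -GMm/r): kg·m²/s²  ✓ matches

Only gravitational potential energy has units kg·m²/s².

Answer: gravitational potential energy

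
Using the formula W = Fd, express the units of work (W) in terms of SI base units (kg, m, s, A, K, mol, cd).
Units of each symbol in W = Fd:
  F (force): kg·m/s²
  d (displacement): m

Multiplying the contributions: [kg·m/s²] · [m]
Adding exponents of each base unit: kg: 1, m: 2, s: -2
SI base units of work: kg·m²/s²

Answer: kg·m²/s²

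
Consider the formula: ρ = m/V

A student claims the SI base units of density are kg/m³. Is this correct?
Units of each symbol in ρ = m/V:
  m (mass): kg
  V (volume): m³  → in the denominator, contributes 1/m³

Multiplying the contributions: [kg] · [1/m³]
Adding exponents of each base unit: kg: 1, m: -3
SI base units of density: kg/m³

The claimed units kg/m³ match the derived units, so the claim is correct.

Answer: Yes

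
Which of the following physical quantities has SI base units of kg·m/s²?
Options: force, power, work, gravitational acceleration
Checking the SI base units of each option:
  force (F = ma): kg·m/s²  ✓ matches
  power (P = W/t): kg·m²/s³  ✗
  work (W = Fd): kg·m²/s²  ✗
  gravitational acceleration (g = GM/r²): m/s²  ✗

Only force has units kg·m/s².

Answer: force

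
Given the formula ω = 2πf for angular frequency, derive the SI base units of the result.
Units of each symbol in ω = 2πf:
  f (frequency): 1/s
  The factor 2π is dimensionless.

Multiplying the contributions: [1/s]
Adding exponents of each base unit: s: -1
SI base units of angular frequency: 1/s

Answer: 1/s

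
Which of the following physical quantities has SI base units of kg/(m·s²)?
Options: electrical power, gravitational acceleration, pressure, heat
Checking the SI base units of each option:
  electrical power (P = IV): kg·m²/s³  ✗
  gravitational acceleration (g = GM/r²): m/s²  ✗
  pressure (P = F/A): kg/(m·s²)  ✓ matches
  heat (Q = mcΔT): kg·m²/s²  ✗

Only pressure has units kg/(m·s²).

Answer: pressure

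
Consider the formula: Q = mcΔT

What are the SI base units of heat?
Units of each symbol in Q = mcΔT:
  m (mass): kg
  c (specific heat capacity, in J/(kg·K)): m²/(s²·K)
  ΔT (temperature change): K

Multiplying the contributions: [kg] · [m²/(s²·K)] · [K]
Adding exponents of each base unit: kg: 1, m: 2, s: -2
SI base units of heat: kg·m²/s²

Answer: kg·m²/s²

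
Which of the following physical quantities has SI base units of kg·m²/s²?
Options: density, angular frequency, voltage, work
Checking the SI base units of each option:
  density (ρ = m/V): kg/m³  ✗
  angular frequency (ω = 2πf): 1/s  ✗
  voltage (V = IR): kg·m²/(s³·A)  ✗
  work (W = Fd): kg·m²/s²  ✓ matches

Only work has units kg·m²/s².

Answer: work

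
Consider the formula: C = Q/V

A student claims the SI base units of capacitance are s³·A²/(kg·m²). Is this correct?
Units of each symbol in C = Q/V:
  Q (charge, in coulombs): s·A
  V (voltage, in volts): kg·m²/(s³·A)  → in the denominator, contributes s³·A/(kg·m²)

Multiplying the contributions: [s·A] · [s³·A/(kg·m²)]
Adding exponents of each base unit: kg: -1, m: -2, s: 4, A: 2
SI base units of capacitance: s⁴·A²/(kg·m²)

The claimed units s³·A²/(kg·m²) (exponents kg: -1, m: -2, s: 3, A: 2) do not match the derived units s⁴·A²/(kg·m²) (exponents kg: -1, m: -2, s: 4, A: 2), so the claim is incorrect.

Answer: No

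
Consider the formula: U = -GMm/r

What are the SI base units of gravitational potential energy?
Units of each symbol in U = -GMm/r:
  G (gravitational constant): m³/(kg·s²)
  M (mass): kg
  m (mass): kg
  r (distance): m  → in the denominator, contributes 1/m
  The minus sign does not affect the units.

Multiplying the contributions: [m³/(kg·s²)] · [kg] · [kg] · [1/m]
Adding exponents of each base unit: kg: 1, m: 2, s: -2
SI base units of gravitational potential energy: kg·m²/s²

Answer: kg·m²/s²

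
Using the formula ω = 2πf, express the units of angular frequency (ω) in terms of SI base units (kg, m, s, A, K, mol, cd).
Units of each symbol in ω = 2πf:
  f (frequency): 1/s
  The factor 2π is dimensionless.

Multiplying the contributions: [1/s]
Adding exponents of each base unit: s: -1
SI base units of angular frequency: 1/s

Answer: 1/s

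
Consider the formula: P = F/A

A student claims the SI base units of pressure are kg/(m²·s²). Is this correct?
Units of each symbol in P = F/A:
  F (force): kg·m/s²
  A (area): m²  → in the denominator, contributes 1/m²

Multiplying the contributions: [kg·m/s²] · [1/m²]
Adding exponents of each base unit: kg: 1, m: -1, s: -2
SI base units of pressure: kg/(m·s²)

The claimed units kg/(m²·s²) (exponents kg: 1, m: -2, s: -2) do not match the derived units kg/(m·s²) (exponents kg: 1, m: -1, s: -2), so the claim is incorrect.

Answer: No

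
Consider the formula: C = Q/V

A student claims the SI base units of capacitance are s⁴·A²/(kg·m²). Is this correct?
Units of each symbol in C = Q/V:
  Q (charge, in coulombs): s·A
  V (voltage, in volts): kg·m²/(s³·A)  → in the denominator, contributes s³·A/(kg·m²)

Multiplying the contributions: [s·A] · [s³·A/(kg·m²)]
Adding exponents of each base unit: kg: -1, m: -2, s: 4, A: 2
SI base units of capacitance: s⁴·A²/(kg·m²)

The claimed units s⁴·A²/(kg·m²) match the derived units, so the claim is correct.

Answer: Yes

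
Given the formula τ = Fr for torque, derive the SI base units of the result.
Units of each symbol in τ = Fr:
  F (force): kg·m/s²
  r (lever arm): m

Multiplying the contributions: [kg·m/s²] · [m]
Adding exponents of each base unit: kg: 1, m: 2, s: -2
SI base units of torque: kg·m²/s²

Answer: kg·m²/s²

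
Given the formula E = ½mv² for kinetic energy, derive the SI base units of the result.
Units of each symbol in E = ½mv²:
  m (mass): kg
  v (speed): m/s  → to the power 2, contributes m²/s²
  The factor ½ is dimensionless.

Multiplying the contributions: [kg] · [m²/s²]
Adding exponents of each base unit: kg: 1, m: 2, s: -2
SI base units of kinetic energy: kg·m²/s²

Answer: kg·m²/s²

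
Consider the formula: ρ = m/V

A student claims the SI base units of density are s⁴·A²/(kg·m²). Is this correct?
Units of each symbol in ρ = m/V:
  m (mass): kg
  V (volume): m³  → in the denominator, contributes 1/m³

Multiplying the contributions: [kg] · [1/m³]
Adding exponents of each base unit: kg: 1, m: -3
SI base units of density: kg/m³

The claimed units s⁴·A²/(kg·m²) (exponents kg: -1, m: -2, s: 4, A: 2) do not match the derived units kg/m³ (exponents kg: 1, m: -3), so the claim is incorrect.

Answer: No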